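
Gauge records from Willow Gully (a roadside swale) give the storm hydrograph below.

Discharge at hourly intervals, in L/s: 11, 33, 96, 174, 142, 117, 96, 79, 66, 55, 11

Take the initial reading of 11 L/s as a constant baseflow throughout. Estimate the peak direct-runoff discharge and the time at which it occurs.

Subtracting baseflow gives direct-runoff ordinates: 0.0, 22.0, 85.0, 163.0, 131.0, 106.0, 85.0, 68.0, 55.0, 44.0, 0.0 L/s.
The maximum is 163.0 L/s, occurring at the reading for t = 3 h.

Q_p = 163.0 L/s at t = 3 h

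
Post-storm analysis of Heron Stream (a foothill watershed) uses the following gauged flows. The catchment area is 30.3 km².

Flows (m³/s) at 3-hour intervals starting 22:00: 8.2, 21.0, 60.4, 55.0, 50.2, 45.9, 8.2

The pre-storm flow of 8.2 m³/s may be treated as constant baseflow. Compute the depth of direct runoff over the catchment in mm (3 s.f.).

d ≈ 68.3 mm

Direct runoff: 0.0, 12.8, 52.2, 46.8, 42.0, 37.7, 0.0 m³/s; ΣQ_DR = 191.5 m³/s.
V = ΣQ_DR · Δt = 191.5 × 10800 s = 2.068 × 10^6 m³.
Over A = 30.3 km², depth = V / A = 68.3 mm.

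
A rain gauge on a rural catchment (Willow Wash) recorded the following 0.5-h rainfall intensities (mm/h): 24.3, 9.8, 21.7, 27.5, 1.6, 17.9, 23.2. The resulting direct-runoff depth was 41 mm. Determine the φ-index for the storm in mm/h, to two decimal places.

φ ≈ 7.07 mm/h

Only the 6 blocks with intensity above φ contribute runoff: 24.3, 9.8, 21.7, 27.5, 17.9, 23.2 mm/h.
Σ(I−φ)·Δt = d  ⇒  (24.3+9.8+21.7+27.5+17.9+23.2 − 6φ)·0.5 = 41
φ = (124.4 − 41/0.5) / 6 = 7.07 mm/h.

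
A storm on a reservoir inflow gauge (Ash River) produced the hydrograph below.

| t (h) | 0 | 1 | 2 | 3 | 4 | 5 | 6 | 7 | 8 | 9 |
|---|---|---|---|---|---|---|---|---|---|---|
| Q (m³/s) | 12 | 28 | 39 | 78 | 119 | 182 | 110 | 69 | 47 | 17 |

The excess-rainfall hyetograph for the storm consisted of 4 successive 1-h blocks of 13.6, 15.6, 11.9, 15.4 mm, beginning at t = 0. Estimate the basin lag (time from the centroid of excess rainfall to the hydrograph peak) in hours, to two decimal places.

Centroid of excess rainfall: t_c = Σ P_i·t̄_i / ΣP_i = 2.0150 h (block centres at 0.5, 1.5, 2.5, 3.5 h).
Hydrograph peak occurs at t = 5 h, so basin lag t_L = 5 − 2.0150 = 2.98 h.

t_L ≈ 2.98 h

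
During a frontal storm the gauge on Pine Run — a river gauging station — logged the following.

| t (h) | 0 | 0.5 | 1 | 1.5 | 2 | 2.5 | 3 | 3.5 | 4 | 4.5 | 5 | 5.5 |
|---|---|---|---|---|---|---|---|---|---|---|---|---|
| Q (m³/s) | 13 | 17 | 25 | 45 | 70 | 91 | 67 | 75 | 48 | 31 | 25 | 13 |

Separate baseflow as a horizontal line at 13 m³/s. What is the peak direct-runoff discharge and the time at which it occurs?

Subtracting baseflow gives direct-runoff ordinates: 0.0, 4.0, 12.0, 32.0, 57.0, 78.0, 54.0, 62.0, 35.0, 18.0, 12.0, 0.0 m³/s.
The maximum is 78.0 m³/s, occurring at the reading for t = 2.5 h.

Q_p = 78.0 m³/s at t = 2.5 h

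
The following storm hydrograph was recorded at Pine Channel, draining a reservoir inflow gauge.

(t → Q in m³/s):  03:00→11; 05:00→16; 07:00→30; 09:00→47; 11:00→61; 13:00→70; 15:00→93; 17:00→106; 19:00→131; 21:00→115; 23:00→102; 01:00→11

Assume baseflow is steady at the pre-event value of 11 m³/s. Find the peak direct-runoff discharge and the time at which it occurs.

Q_p = 120.0 m³/s at t = 19:00

Subtracting baseflow gives direct-runoff ordinates: 0.0, 5.0, 19.0, 36.0, 50.0, 59.0, 82.0, 95.0, 120.0, 104.0, 91.0, 0.0 m³/s.
The maximum is 120.0 m³/s, occurring at the reading for t = 19:00.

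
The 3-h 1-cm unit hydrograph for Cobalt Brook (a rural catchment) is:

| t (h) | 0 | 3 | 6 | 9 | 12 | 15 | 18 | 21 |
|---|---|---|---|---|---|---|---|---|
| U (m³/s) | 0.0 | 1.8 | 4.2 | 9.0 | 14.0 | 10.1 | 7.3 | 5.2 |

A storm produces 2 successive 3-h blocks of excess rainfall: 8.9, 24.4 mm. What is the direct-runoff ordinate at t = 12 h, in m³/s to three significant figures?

By discrete convolution, Q_j = Σ (P_i / 10 mm) · U_{j−i}.
At t = 12 h (j=4): Q = (8.9/10)·14.0 + (24.4/10)·9.0 = 34.4 m³/s.

Q ≈ 34.4 m³/s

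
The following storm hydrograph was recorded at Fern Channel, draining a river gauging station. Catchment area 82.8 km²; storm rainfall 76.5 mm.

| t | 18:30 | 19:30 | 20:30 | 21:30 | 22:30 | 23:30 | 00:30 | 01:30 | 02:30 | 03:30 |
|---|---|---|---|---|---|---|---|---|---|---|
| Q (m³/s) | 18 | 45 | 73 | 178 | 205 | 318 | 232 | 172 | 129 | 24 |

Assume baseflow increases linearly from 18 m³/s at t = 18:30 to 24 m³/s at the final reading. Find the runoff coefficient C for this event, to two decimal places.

C ≈ 0.67

ΣQ_DR = 1184 m³/s; V = ΣQ_DR·Δt = 4.262 × 10^6 m³.
Runoff depth d = V / A = 51.48 mm.
C = d / P = 51.48 / 76.5 = 0.67.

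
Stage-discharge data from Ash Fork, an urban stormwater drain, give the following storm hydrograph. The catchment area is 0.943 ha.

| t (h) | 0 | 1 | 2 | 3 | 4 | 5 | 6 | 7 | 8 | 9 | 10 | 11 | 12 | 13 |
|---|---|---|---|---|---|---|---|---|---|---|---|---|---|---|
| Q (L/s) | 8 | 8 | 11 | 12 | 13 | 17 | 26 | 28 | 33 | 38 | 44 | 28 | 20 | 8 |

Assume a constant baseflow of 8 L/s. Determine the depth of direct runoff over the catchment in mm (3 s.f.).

d ≈ 69.5 mm

Direct runoff: 0.0, 0.0, 3.0, 4.0, 5.0, 9.0, 18.0, 20.0, 25.0, 30.0, 36.0, 20.0, 12.0, 0.0 L/s; ΣQ_DR = 182.0 L/s.
V = ΣQ_DR · Δt = 182.0 × 3600 s = 6.552 × 10^5 L.
Over A = 0.943 ha, depth = V / A = 69.5 mm.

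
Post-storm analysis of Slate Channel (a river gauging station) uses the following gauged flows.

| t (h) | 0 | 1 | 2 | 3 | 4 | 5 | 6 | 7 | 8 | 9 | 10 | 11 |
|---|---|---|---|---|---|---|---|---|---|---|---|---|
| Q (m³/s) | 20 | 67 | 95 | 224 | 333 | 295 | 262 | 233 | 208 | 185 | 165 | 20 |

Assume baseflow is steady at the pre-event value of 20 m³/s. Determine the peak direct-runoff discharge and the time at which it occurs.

Q_p = 313.0 m³/s at t = 4 h

Subtracting baseflow gives direct-runoff ordinates: 0.0, 47.0, 75.0, 204.0, 313.0, 275.0, 242.0, 213.0, 188.0, 165.0, 145.0, 0.0 m³/s.
The maximum is 313.0 m³/s, occurring at the reading for t = 4 h.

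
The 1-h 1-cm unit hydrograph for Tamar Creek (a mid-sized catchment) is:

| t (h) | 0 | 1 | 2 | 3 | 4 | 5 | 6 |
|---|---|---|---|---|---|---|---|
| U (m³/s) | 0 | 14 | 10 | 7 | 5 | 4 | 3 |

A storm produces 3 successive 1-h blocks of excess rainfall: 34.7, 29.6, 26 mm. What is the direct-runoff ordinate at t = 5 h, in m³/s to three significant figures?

Q ≈ 46.9 m³/s

By discrete convolution, Q_j = Σ (P_i / 10 mm) · U_{j−i}.
At t = 5 h (j=5): Q = (34.7/10)·4 + (29.6/10)·5 + (26/10)·7 = 46.9 m³/s.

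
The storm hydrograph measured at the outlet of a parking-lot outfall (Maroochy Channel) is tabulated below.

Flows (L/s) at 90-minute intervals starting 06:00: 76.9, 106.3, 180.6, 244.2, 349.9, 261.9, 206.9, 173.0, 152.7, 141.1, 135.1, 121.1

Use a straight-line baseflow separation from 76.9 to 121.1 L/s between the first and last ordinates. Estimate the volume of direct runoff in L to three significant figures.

Direct-runoff ordinates (Q − Q_b): 0.00, 25.38, 95.66, 155.25, 256.93, 164.91, 105.89, 67.97, 43.65, 28.04, 18.02, 0.00 L/s.
ΣQ_DR = 961.7 L/s.
With Δt = 1.5 h = 5400 s, V = ΣQ_DR · Δt = 961.7 × 5400 = 5.19 × 10^6 L.

V ≈ 5.19 × 10^6 L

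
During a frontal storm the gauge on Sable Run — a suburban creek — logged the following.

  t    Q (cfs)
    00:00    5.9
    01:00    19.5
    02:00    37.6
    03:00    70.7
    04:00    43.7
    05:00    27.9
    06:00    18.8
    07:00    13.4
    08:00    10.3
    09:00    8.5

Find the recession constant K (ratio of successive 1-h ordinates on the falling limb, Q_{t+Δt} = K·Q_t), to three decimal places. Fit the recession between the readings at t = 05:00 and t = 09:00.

K ≈ 0.743

Using the recession-limb readings at t = 05:00 and t = 09:00: Q falls from 27.9 to 8.5 cfs over 4 intervals.
K = (Q₂/Q₁)^(1/4) = (8.5/27.9)^(1/4) = 0.743.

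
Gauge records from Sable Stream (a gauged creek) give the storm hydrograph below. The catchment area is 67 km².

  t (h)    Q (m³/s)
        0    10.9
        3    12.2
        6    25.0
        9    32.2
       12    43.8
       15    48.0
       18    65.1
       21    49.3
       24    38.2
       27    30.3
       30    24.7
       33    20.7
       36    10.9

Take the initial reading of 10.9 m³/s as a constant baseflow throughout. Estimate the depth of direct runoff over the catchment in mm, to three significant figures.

d ≈ 43.5 mm

Direct runoff: 0.0, 1.3, 14.1, 21.3, 32.9, 37.1, 54.2, 38.4, 27.3, 19.4, 13.8, 9.8, 0.0 m³/s; ΣQ_DR = 269.6 m³/s.
V = ΣQ_DR · Δt = 269.6 × 10800 s = 2.912 × 10^6 m³.
Over A = 67 km², depth = V / A = 43.5 mm.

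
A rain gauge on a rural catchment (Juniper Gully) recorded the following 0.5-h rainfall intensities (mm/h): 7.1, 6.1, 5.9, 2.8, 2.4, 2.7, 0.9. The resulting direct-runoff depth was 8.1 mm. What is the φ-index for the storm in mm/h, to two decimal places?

φ ≈ 1.80 mm/h

Only the 6 blocks with intensity above φ contribute runoff: 7.1, 6.1, 5.9, 2.8, 2.4, 2.7 mm/h.
Σ(I−φ)·Δt = d  ⇒  (7.1+6.1+5.9+2.8+2.4+2.7 − 6φ)·0.5 = 8.1
φ = (27.00 − 8.1/0.5) / 6 = 1.80 mm/h.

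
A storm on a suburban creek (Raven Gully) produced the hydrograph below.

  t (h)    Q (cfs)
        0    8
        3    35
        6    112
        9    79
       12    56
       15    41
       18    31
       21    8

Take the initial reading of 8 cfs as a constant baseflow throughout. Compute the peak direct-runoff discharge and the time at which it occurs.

Subtracting baseflow gives direct-runoff ordinates: 0.0, 27.0, 104.0, 71.0, 48.0, 33.0, 23.0, 0.0 cfs.
The maximum is 104.0 cfs, occurring at the reading for t = 6 h.

Q_p = 104.0 cfs at t = 6 h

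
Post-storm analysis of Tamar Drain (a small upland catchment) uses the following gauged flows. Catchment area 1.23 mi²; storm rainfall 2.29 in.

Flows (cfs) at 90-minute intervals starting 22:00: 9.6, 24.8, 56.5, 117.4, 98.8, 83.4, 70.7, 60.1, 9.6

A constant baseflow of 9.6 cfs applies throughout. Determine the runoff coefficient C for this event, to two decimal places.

C ≈ 0.37

ΣQ_DR = 444.5 cfs; V = ΣQ_DR·Δt = 2.400 × 10^6 ft³.
Runoff depth d = V / A = 0.8400 in.
C = d / P = 0.8400 / 2.29 = 0.37.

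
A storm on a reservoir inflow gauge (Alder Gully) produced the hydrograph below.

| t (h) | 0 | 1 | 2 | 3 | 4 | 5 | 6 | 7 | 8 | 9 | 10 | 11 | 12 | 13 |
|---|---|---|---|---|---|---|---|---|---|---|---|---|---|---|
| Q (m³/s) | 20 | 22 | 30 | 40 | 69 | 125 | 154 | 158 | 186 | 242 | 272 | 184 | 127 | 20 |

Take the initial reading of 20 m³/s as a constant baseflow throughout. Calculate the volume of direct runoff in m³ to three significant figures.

Direct-runoff ordinates (Q − Q_b): 0.0, 2.0, 10.0, 20.0, 49.0, 105.0, 134.0, 138.0, 166.0, 222.0, 252.0, 164.0, 107.0, 0.0 m³/s.
ΣQ_DR = 1369 m³/s.
With Δt = 1 h = 3600 s, V = ΣQ_DR · Δt = 1369 × 3600 = 4.93 × 10^6 m³.

V ≈ 4.93 × 10^6 m³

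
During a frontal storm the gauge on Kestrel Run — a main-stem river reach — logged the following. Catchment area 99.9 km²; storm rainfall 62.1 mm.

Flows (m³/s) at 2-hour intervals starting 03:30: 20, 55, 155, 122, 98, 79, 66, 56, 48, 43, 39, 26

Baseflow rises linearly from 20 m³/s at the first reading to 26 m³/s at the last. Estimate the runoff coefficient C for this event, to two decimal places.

ΣQ_DR = 531.0 m³/s; V = ΣQ_DR·Δt = 3.823 × 10^6 m³.
Runoff depth d = V / A = 38.27 mm.
C = d / P = 38.27 / 62.1 = 0.62.

C ≈ 0.62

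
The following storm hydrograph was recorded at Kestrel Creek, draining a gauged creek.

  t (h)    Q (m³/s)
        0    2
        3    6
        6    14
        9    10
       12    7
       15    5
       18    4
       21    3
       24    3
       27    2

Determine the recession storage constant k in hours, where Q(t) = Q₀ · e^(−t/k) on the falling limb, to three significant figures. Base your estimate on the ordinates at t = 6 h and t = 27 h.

On the falling limb, Q drops from 14 to 2 m³/s between t = 6 h and t = 27 h (Δt = 21 h).
k = −Δt / ln(Q₂/Q₁) = −21 / ln(2/14) = 10.8 h.

k ≈ 10.8 h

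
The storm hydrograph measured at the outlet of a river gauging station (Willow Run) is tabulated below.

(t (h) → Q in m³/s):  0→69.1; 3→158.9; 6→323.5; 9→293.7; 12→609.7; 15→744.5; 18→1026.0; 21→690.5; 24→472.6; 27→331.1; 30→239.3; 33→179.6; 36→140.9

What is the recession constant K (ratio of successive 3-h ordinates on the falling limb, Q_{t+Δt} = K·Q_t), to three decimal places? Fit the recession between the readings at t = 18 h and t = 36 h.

K ≈ 0.718

Using the recession-limb readings at t = 18 h and t = 36 h: Q falls from 1026.0 to 140.9 m³/s over 6 intervals.
K = (Q₂/Q₁)^(1/6) = (140.9/1026.0)^(1/6) = 0.718.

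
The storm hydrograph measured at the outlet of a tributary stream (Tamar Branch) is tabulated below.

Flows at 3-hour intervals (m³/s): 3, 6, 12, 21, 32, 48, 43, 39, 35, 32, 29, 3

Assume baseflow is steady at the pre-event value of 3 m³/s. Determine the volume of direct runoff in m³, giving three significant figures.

Direct-runoff ordinates (Q − Q_b): 0.0, 3.0, 9.0, 18.0, 29.0, 45.0, 40.0, 36.0, 32.0, 29.0, 26.0, 0.0 m³/s.
ΣQ_DR = 267.0 m³/s.
With Δt = 3 h = 10800 s, V = ΣQ_DR · Δt = 267.0 × 10800 = 2.88 × 10^6 m³.

V ≈ 2.88 × 10^6 m³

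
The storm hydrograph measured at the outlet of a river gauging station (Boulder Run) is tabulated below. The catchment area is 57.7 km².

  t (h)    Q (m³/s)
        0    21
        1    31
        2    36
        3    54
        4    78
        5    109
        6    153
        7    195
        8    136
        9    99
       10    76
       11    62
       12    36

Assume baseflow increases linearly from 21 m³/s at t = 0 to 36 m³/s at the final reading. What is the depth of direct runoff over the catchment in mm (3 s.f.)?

d ≈ 44.6 mm

Direct runoff: 0.00, 8.75, 12.50, 29.25, 52.00, 81.75, 124.50, 165.25, 105.00, 66.75, 42.50, 27.25, 0.00 m³/s; ΣQ_DR = 715.5 m³/s.
V = ΣQ_DR · Δt = 715.5 × 3600 s = 2.576 × 10^6 m³.
Over A = 57.7 km², depth = V / A = 44.6 mm.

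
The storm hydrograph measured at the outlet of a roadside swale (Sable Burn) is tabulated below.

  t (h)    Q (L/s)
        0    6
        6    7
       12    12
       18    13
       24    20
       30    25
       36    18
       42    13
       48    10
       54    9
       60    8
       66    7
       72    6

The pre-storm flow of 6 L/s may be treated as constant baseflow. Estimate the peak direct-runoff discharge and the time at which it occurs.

Q_p = 19.0 L/s at t = 30 h

Subtracting baseflow gives direct-runoff ordinates: 0.0, 1.0, 6.0, 7.0, 14.0, 19.0, 12.0, 7.0, 4.0, 3.0, 2.0, 1.0, 0.0 L/s.
The maximum is 19.0 L/s, occurring at the reading for t = 30 h.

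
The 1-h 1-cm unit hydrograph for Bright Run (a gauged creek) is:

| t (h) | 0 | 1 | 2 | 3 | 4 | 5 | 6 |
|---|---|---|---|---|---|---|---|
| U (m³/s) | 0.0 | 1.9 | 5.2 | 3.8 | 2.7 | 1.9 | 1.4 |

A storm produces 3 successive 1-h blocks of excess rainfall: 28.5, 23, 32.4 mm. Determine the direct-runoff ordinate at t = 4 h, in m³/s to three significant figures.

By discrete convolution, Q_j = Σ (P_i / 10 mm) · U_{j−i}.
At t = 4 h (j=4): Q = (28.5/10)·2.7 + (23/10)·3.8 + (32.4/10)·5.2 = 33.3 m³/s.

Q ≈ 33.3 m³/s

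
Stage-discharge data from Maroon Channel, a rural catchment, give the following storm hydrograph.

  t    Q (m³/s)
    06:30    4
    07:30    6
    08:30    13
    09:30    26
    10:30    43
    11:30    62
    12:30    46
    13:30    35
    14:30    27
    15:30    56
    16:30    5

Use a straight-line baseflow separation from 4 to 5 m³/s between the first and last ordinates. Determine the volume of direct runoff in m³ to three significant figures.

V ≈ 9.85 × 10^5 m³

Direct-runoff ordinates (Q − Q_b): 0.00, 1.90, 8.80, 21.70, 38.60, 57.50, 41.40, 30.30, 22.20, 51.10, 0.00 m³/s.
ΣQ_DR = 273.5 m³/s.
With Δt = 1 h = 3600 s, V = ΣQ_DR · Δt = 273.5 × 3600 = 9.85 × 10^5 m³.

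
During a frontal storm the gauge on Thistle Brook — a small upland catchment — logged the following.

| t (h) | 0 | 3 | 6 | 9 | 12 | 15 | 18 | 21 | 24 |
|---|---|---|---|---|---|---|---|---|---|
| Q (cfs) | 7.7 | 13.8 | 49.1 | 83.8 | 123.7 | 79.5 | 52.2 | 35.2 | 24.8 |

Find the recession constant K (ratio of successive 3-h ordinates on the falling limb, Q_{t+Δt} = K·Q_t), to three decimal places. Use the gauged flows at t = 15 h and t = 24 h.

Using the recession-limb readings at t = 15 h and t = 24 h: Q falls from 79.5 to 24.8 cfs over 3 intervals.
K = (Q₂/Q₁)^(1/3) = (24.8/79.5)^(1/3) = 0.678.

K ≈ 0.678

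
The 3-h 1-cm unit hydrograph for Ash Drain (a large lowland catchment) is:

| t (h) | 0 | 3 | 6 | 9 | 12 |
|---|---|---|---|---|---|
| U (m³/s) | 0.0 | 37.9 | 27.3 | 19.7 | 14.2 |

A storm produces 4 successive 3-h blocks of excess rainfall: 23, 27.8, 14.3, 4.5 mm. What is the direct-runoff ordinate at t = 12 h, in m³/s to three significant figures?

Q ≈ 144 m³/s

By discrete convolution, Q_j = Σ (P_i / 10 mm) · U_{j−i}.
At t = 12 h (j=4): Q = (23/10)·14.2 + (27.8/10)·19.7 + (14.3/10)·27.3 + (4.5/10)·37.9 = 144 m³/s.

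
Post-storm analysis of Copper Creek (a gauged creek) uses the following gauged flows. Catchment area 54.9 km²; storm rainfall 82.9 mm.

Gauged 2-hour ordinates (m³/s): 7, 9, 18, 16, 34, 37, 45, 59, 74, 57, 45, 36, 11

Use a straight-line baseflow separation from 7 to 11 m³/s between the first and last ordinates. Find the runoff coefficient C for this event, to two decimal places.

C ≈ 0.52

ΣQ_DR = 331.0 m³/s; V = ΣQ_DR·Δt = 2.383 × 10^6 m³.
Runoff depth d = V / A = 43.41 mm.
C = d / P = 43.41 / 82.9 = 0.52.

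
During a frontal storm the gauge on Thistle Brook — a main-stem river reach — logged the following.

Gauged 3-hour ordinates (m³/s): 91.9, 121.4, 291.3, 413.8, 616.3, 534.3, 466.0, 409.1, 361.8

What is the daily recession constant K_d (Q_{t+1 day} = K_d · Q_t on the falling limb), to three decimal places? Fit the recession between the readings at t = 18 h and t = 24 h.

Between t = 18 h and t = 24 h the flow falls from 466.0 to 361.8 m³/s over 2×3 h = 6 h.
Per-interval ratio K = (361.8/466.0)^(1/2) = 0.8811; K_d = K^(24/3) = 0.363.

K_d ≈ 0.363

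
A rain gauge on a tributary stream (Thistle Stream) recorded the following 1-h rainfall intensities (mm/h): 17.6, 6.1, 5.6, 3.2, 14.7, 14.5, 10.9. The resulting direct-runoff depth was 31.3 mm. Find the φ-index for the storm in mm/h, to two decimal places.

Only the 4 blocks with intensity above φ contribute runoff: 17.6, 14.7, 14.5, 10.9 mm/h.
Σ(I−φ)·Δt = d  ⇒  (17.6+14.7+14.5+10.9 − 4φ)·1 = 31.3
φ = (57.70 − 31.3/1) / 4 = 6.60 mm/h.

φ ≈ 6.60 mm/h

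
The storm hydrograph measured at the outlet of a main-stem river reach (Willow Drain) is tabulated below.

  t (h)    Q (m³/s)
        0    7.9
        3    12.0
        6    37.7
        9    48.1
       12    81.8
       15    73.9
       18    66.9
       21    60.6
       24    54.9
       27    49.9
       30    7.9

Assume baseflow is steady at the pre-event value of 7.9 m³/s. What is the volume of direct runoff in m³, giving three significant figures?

Direct-runoff ordinates (Q − Q_b): 0.0, 4.1, 29.8, 40.2, 73.9, 66.0, 59.0, 52.7, 47.0, 42.0, 0.0 m³/s.
ΣQ_DR = 414.7 m³/s.
With Δt = 3 h = 10800 s, V = ΣQ_DR · Δt = 414.7 × 10800 = 4.48 × 10^6 m³.

V ≈ 4.48 × 10^6 m³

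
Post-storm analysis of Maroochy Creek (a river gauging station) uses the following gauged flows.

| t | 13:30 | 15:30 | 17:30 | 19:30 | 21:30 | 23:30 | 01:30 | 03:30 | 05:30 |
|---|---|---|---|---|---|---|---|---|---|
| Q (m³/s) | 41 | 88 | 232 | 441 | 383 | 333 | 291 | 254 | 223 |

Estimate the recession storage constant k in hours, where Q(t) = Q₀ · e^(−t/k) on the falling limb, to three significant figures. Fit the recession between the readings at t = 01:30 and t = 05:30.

k ≈ 15.0 h

On the falling limb, Q drops from 291 to 223 m³/s between t = 01:30 and t = 05:30 (Δt = 4 h).
k = −Δt / ln(Q₂/Q₁) = −4 / ln(223/291) = 15.0 h.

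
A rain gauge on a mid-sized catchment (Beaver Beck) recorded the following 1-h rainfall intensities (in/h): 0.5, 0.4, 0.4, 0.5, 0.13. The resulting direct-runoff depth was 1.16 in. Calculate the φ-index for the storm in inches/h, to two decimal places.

Only the 4 blocks with intensity above φ contribute runoff: 0.5, 0.4, 0.4, 0.5 in/h.
Σ(I−φ)·Δt = d  ⇒  (0.5+0.4+0.4+0.5 − 4φ)·1 = 1.16
φ = (1.800 − 1.16/1) / 4 = 0.16 in/h.

φ ≈ 0.16 in/h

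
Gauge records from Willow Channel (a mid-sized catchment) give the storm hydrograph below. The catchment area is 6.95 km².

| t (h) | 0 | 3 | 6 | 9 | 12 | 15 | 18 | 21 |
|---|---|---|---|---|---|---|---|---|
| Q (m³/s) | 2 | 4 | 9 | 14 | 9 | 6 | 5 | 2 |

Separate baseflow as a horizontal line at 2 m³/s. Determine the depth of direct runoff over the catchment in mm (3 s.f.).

Direct runoff: 0.0, 2.0, 7.0, 12.0, 7.0, 4.0, 3.0, 0.0 m³/s; ΣQ_DR = 35.00 m³/s.
V = ΣQ_DR · Δt = 35.00 × 10800 s = 3.780 × 10^5 m³.
Over A = 6.95 km², depth = V / A = 54.4 mm.

d ≈ 54.4 mm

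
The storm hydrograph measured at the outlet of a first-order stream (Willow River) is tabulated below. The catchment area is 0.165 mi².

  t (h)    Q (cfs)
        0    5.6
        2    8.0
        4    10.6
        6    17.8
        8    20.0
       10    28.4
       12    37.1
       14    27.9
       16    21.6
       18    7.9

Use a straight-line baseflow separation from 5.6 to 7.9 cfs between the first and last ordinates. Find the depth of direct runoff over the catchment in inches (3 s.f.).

d ≈ 2.21 in

Direct runoff: 0.00, 2.14, 4.49, 11.43, 13.38, 21.52, 29.97, 20.51, 13.96, 0.00 cfs; ΣQ_DR = 117.4 cfs.
V = ΣQ_DR · Δt = 117.4 × 7200 s = 8.453 × 10^5 ft³.
Over A = 0.165 mi², depth = V / A = 2.21 in.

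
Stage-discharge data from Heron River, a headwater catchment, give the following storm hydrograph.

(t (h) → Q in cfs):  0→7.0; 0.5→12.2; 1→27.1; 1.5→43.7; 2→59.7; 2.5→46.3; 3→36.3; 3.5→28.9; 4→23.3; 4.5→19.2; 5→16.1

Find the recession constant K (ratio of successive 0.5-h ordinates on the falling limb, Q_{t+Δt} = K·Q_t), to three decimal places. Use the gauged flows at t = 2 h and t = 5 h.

Using the recession-limb readings at t = 2 h and t = 5 h: Q falls from 59.7 to 16.1 cfs over 6 intervals.
K = (Q₂/Q₁)^(1/6) = (16.1/59.7)^(1/6) = 0.804.

K ≈ 0.804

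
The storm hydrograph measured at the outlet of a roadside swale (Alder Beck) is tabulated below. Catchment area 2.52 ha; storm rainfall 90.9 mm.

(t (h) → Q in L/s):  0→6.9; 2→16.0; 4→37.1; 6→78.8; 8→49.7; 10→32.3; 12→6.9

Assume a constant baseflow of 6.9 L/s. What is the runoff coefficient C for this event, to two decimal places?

C ≈ 0.56

ΣQ_DR = 179.4 L/s; V = ΣQ_DR·Δt = 1.292 × 10^6 L.
Runoff depth d = V / A = 51.26 mm.
C = d / P = 51.26 / 90.9 = 0.56.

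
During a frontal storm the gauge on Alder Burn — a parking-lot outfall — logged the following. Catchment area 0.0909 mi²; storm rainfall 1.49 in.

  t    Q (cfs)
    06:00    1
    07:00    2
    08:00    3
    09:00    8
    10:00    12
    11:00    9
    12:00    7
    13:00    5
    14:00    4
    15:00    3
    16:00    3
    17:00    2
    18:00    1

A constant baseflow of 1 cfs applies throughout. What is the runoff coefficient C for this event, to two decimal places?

ΣQ_DR = 47.00 cfs; V = ΣQ_DR·Δt = 1.692 × 10^5 ft³.
Runoff depth d = V / A = 0.8012 in.
C = d / P = 0.8012 / 1.49 = 0.54.

C ≈ 0.54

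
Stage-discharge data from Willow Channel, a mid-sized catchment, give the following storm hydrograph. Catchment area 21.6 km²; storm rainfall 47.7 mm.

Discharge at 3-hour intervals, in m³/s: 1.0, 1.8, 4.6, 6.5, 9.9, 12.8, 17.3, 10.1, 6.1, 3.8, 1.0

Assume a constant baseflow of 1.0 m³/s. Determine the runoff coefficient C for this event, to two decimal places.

C ≈ 0.67

ΣQ_DR = 63.90 m³/s; V = ΣQ_DR·Δt = 6.901 × 10^5 m³.
Runoff depth d = V / A = 31.95 mm.
C = d / P = 31.95 / 47.7 = 0.67.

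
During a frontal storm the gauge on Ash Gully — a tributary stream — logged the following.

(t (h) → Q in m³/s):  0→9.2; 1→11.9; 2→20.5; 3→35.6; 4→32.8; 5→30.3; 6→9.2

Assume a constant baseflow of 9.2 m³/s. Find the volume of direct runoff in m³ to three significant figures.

V ≈ 3.06 × 10^5 m³

Direct-runoff ordinates (Q − Q_b): 0.0, 2.7, 11.3, 26.4, 23.6, 21.1, 0.0 m³/s.
ΣQ_DR = 85.10 m³/s.
With Δt = 1 h = 3600 s, V = ΣQ_DR · Δt = 85.10 × 3600 = 3.06 × 10^5 m³.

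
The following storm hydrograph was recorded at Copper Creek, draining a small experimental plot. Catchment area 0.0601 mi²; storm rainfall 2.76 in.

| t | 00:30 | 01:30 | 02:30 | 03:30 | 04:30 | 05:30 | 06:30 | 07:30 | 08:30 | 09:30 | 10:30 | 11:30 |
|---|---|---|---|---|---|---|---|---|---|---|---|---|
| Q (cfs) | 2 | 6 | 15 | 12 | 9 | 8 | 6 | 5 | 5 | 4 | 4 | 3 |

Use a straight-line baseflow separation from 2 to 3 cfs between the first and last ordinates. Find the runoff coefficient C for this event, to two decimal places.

C ≈ 0.46

ΣQ_DR = 49.00 cfs; V = ΣQ_DR·Δt = 1.764 × 10^5 ft³.
Runoff depth d = V / A = 1.263 in.
C = d / P = 1.263 / 2.76 = 0.46.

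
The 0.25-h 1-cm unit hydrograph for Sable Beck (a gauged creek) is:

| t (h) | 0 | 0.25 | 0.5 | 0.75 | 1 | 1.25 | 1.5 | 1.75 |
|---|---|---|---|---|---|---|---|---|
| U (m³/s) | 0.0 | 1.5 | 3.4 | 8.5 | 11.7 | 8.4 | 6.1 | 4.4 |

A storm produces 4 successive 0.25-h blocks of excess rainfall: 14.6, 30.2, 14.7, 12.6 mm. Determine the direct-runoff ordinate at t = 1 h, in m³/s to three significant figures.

Q ≈ 49.6 m³/s

By discrete convolution, Q_j = Σ (P_i / 10 mm) · U_{j−i}.
At t = 1 h (j=4): Q = (14.6/10)·11.7 + (30.2/10)·8.5 + (14.7/10)·3.4 + (12.6/10)·1.5 = 49.6 m³/s.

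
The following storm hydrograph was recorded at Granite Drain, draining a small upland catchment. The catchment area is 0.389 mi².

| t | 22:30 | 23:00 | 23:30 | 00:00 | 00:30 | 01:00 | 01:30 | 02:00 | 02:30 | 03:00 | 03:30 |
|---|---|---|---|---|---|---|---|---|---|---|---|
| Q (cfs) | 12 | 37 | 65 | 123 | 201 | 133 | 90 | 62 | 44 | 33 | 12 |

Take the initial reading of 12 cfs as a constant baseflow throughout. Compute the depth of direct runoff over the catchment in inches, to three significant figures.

Direct runoff: 0.0, 25.0, 53.0, 111.0, 189.0, 121.0, 78.0, 50.0, 32.0, 21.0, 0.0 cfs; ΣQ_DR = 680.0 cfs.
V = ΣQ_DR · Δt = 680.0 × 1800 s = 1.224 × 10^6 ft³.
Over A = 0.389 mi², depth = V / A = 1.35 in.

d ≈ 1.35 in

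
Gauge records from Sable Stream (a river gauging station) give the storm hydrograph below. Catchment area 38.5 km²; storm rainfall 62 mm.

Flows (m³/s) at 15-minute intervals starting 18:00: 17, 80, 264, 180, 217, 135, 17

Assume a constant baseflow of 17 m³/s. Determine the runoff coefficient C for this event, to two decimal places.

ΣQ_DR = 791.0 m³/s; V = ΣQ_DR·Δt = 7.119 × 10^5 m³.
Runoff depth d = V / A = 18.49 mm.
C = d / P = 18.49 / 62 = 0.30.

C ≈ 0.30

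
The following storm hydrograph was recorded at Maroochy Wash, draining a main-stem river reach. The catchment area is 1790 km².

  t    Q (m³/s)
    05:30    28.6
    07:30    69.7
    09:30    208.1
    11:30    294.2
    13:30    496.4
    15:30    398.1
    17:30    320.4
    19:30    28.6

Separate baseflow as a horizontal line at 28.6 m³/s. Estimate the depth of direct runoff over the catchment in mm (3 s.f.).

Direct runoff: 0.0, 41.1, 179.5, 265.6, 467.8, 369.5, 291.8, 0.0 m³/s; ΣQ_DR = 1615 m³/s.
V = ΣQ_DR · Δt = 1615 × 7200 s = 1.163 × 10^7 m³.
Over A = 1790 km², depth = V / A = 6.50 mm.

d ≈ 6.50 mm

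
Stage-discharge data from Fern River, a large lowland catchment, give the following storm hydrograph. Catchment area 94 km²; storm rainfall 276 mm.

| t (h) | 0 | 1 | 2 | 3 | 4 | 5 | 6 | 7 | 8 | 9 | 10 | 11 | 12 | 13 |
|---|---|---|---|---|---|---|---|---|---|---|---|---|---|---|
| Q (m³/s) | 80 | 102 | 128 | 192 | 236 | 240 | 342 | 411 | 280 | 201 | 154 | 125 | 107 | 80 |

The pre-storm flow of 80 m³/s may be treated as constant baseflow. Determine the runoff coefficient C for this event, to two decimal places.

C ≈ 0.22

ΣQ_DR = 1558 m³/s; V = ΣQ_DR·Δt = 5.609 × 10^6 m³.
Runoff depth d = V / A = 59.67 mm.
C = d / P = 59.67 / 276 = 0.22.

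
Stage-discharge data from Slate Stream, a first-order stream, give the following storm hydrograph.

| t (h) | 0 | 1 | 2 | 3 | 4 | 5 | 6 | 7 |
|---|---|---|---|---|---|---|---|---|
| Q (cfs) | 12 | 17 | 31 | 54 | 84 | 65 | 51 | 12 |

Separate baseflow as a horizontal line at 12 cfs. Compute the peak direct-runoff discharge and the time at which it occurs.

Q_p = 72.0 cfs at t = 4 h

Subtracting baseflow gives direct-runoff ordinates: 0.0, 5.0, 19.0, 42.0, 72.0, 53.0, 39.0, 0.0 cfs.
The maximum is 72.0 cfs, occurring at the reading for t = 4 h.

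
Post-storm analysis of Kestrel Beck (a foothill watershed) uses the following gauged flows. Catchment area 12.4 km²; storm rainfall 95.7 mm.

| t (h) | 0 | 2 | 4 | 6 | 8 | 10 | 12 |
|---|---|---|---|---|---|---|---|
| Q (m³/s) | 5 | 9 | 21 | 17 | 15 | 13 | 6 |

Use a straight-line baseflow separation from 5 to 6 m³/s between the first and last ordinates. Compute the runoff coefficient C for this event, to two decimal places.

C ≈ 0.29

ΣQ_DR = 47.50 m³/s; V = ΣQ_DR·Δt = 3.420 × 10^5 m³.
Runoff depth d = V / A = 27.58 mm.
C = d / P = 27.58 / 95.7 = 0.29.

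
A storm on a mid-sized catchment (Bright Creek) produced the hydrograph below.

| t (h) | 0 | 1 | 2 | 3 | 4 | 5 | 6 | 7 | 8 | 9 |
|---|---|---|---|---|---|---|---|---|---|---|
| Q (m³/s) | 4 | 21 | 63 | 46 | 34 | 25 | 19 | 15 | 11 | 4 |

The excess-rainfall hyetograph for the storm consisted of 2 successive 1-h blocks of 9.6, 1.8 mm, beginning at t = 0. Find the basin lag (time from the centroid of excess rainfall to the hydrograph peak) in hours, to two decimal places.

Centroid of excess rainfall: t_c = Σ P_i·t̄_i / ΣP_i = 0.6579 h (block centres at 0.5, 1.5 h).
Hydrograph peak occurs at t = 2 h, so basin lag t_L = 2 − 0.6579 = 1.34 h.

t_L ≈ 1.34 h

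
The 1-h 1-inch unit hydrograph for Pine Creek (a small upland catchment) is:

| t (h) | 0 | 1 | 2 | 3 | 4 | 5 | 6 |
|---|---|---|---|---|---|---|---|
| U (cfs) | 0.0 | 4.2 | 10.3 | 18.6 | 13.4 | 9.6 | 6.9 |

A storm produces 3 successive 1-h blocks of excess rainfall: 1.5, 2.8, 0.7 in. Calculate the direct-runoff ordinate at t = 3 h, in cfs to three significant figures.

By discrete convolution, Q_j = Σ (P_i / 1 in) · U_{j−i}.
At t = 3 h (j=3): Q = (1.5/1)·18.6 + (2.8/1)·10.3 + (0.7/1)·4.2 = 59.7 cfs.

Q ≈ 59.7 cfs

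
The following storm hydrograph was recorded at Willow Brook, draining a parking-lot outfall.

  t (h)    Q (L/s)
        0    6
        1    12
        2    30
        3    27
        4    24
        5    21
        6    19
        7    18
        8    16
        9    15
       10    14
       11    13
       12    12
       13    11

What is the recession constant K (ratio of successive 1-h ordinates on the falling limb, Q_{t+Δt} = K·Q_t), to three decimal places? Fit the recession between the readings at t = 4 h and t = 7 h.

Using the recession-limb readings at t = 4 h and t = 7 h: Q falls from 24 to 18 L/s over 3 intervals.
K = (Q₂/Q₁)^(1/3) = (18/24)^(1/3) = 0.909.

K ≈ 0.909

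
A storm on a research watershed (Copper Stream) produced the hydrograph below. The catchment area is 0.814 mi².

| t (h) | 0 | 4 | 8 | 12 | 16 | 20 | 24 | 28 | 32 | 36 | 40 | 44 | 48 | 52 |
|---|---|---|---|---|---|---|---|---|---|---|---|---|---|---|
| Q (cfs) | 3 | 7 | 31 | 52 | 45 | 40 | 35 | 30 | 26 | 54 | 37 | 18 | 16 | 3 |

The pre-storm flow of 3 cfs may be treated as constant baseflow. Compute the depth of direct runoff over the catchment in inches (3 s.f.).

Direct runoff: 0.0, 4.0, 28.0, 49.0, 42.0, 37.0, 32.0, 27.0, 23.0, 51.0, 34.0, 15.0, 13.0, 0.0 cfs; ΣQ_DR = 355.0 cfs.
V = ΣQ_DR · Δt = 355.0 × 14400 s = 5.112 × 10^6 ft³.
Over A = 0.814 mi², depth = V / A = 2.70 in.

d ≈ 2.70 in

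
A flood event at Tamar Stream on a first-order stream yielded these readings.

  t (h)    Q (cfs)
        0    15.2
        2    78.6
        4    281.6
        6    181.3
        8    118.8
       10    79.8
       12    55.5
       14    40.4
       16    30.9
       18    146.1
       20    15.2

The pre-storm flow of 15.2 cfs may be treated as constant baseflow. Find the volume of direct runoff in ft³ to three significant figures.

V ≈ 6.31 × 10^6 ft³

Direct-runoff ordinates (Q − Q_b): 0.0, 63.4, 266.4, 166.1, 103.6, 64.6, 40.3, 25.2, 15.7, 130.9, 0.0 cfs.
ΣQ_DR = 876.2 cfs.
With Δt = 2 h = 7200 s, V = ΣQ_DR · Δt = 876.2 × 7200 = 6.31 × 10^6 ft³.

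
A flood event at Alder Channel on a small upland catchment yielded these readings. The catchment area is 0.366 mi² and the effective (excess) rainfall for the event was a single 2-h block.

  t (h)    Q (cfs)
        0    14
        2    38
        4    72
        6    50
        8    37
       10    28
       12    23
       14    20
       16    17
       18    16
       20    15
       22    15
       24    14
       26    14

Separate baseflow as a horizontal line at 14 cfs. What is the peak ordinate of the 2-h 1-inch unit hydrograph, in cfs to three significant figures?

U_p ≈ 38.7 cfs

Direct runoff: 0.0, 24.0, 58.0, 36.0, 23.0, 14.0, 9.0, 6.0, 3.0, 2.0, 1.0, 1.0, 0.0, 0.0 cfs; ΣQ_DR = 177.0 cfs, peak = 58.0 cfs.
Runoff depth d = ΣQ_DR·Δt / A = 177.0 × 7200 / (0.366 mi²) = 1.499 in.
The 1-inch UH is the DRH scaled by (1 in)/d, so U_p = 58.0 × 1/1.499 = 38.7 cfs.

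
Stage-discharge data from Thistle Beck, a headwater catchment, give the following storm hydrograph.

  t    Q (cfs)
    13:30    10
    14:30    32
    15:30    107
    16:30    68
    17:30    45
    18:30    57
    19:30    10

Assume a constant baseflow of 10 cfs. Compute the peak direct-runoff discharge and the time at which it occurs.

Q_p = 97.0 cfs at t = 15:30

Subtracting baseflow gives direct-runoff ordinates: 0.0, 22.0, 97.0, 58.0, 35.0, 47.0, 0.0 cfs.
The maximum is 97.0 cfs, occurring at the reading for t = 15:30.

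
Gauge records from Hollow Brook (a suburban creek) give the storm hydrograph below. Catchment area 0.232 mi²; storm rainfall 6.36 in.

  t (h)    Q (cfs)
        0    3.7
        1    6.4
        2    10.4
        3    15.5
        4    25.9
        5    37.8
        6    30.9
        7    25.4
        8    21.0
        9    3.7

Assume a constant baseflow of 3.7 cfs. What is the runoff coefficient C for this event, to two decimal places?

C ≈ 0.15

ΣQ_DR = 143.7 cfs; V = ΣQ_DR·Δt = 5.173 × 10^5 ft³.
Runoff depth d = V / A = 0.9598 in.
C = d / P = 0.9598 / 6.36 = 0.15.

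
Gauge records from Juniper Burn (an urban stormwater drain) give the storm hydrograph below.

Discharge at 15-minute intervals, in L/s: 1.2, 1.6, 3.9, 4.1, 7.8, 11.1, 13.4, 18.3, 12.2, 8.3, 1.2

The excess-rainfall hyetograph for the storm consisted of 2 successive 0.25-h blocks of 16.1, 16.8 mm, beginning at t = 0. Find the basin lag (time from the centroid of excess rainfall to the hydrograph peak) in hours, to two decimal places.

t_L ≈ 1.50 h

Centroid of excess rainfall: t_c = Σ P_i·t̄_i / ΣP_i = 0.2527 h (block centres at 0.125, 0.375 h).
Hydrograph peak occurs at t = 1.75 h, so basin lag t_L = 1.75 − 0.2527 = 1.50 h.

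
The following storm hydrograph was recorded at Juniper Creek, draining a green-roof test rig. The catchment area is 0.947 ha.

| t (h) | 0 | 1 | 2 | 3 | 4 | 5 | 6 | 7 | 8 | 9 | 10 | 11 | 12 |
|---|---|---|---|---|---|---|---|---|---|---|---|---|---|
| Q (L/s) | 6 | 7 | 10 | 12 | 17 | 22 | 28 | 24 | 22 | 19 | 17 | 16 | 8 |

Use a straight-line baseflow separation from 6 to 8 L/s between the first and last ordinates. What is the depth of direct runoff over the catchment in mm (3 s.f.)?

d ≈ 44.5 mm

Direct runoff: 0.00, 0.83, 3.67, 5.50, 10.33, 15.17, 21.00, 16.83, 14.67, 11.50, 9.33, 8.17, 0.00 L/s; ΣQ_DR = 117.0 L/s.
V = ΣQ_DR · Δt = 117.0 × 3600 s = 4.212 × 10^5 L.
Over A = 0.947 ha, depth = V / A = 44.5 mm.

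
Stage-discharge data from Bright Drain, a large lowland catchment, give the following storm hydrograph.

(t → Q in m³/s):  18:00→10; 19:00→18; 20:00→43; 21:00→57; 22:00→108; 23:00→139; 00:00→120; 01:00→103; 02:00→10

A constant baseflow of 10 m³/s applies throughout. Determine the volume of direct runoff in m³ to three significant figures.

V ≈ 1.86 × 10^6 m³

Direct-runoff ordinates (Q − Q_b): 0.0, 8.0, 33.0, 47.0, 98.0, 129.0, 110.0, 93.0, 0.0 m³/s.
ΣQ_DR = 518.0 m³/s.
With Δt = 1 h = 3600 s, V = ΣQ_DR · Δt = 518.0 × 3600 = 1.86 × 10^6 m³.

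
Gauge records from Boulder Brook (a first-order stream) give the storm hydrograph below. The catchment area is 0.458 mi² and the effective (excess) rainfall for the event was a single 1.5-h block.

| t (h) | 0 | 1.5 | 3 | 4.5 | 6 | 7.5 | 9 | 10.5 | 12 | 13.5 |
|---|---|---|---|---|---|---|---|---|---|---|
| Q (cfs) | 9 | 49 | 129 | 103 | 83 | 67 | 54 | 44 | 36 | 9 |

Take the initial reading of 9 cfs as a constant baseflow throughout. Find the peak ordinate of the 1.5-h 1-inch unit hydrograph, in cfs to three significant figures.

U_p ≈ 48.0 cfs

Direct runoff: 0.0, 40.0, 120.0, 94.0, 74.0, 58.0, 45.0, 35.0, 27.0, 0.0 cfs; ΣQ_DR = 493.0 cfs, peak = 120.0 cfs.
Runoff depth d = ΣQ_DR·Δt / A = 493.0 × 5400 / (0.458 mi²) = 2.502 in.
The 1-inch UH is the DRH scaled by (1 in)/d, so U_p = 120.0 × 1/2.502 = 48.0 cfs.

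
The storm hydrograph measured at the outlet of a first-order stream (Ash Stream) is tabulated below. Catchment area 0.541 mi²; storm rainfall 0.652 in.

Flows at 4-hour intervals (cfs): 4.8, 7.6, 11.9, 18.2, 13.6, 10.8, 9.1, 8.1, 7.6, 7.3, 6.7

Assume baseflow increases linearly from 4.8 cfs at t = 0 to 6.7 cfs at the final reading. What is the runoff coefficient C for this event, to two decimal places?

C ≈ 0.75

ΣQ_DR = 42.45 cfs; V = ΣQ_DR·Δt = 6.113 × 10^5 ft³.
Runoff depth d = V / A = 0.4864 in.
C = d / P = 0.4864 / 0.652 = 0.75.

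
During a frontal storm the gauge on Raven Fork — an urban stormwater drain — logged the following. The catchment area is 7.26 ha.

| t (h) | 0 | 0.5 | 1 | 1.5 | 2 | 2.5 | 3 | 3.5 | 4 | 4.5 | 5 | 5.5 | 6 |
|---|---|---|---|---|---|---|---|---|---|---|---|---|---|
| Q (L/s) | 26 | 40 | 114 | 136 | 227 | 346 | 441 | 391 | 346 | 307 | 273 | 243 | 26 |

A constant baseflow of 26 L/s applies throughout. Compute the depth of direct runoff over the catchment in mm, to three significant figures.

d ≈ 63.9 mm

Direct runoff: 0.0, 14.0, 88.0, 110.0, 201.0, 320.0, 415.0, 365.0, 320.0, 281.0, 247.0, 217.0, 0.0 L/s; ΣQ_DR = 2578 L/s.
V = ΣQ_DR · Δt = 2578 × 1800 s = 4.640 × 10^6 L.
Over A = 7.26 ha, depth = V / A = 63.9 mm.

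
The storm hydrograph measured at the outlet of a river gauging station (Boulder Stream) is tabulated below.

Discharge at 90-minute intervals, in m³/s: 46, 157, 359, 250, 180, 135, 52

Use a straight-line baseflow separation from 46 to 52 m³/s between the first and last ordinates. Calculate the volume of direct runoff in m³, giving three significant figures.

Direct-runoff ordinates (Q − Q_b): 0.00, 110.00, 311.00, 201.00, 130.00, 84.00, 0.00 m³/s.
ΣQ_DR = 836.0 m³/s.
With Δt = 1.5 h = 5400 s, V = ΣQ_DR · Δt = 836.0 × 5400 = 4.51 × 10^6 m³.

V ≈ 4.51 × 10^6 m³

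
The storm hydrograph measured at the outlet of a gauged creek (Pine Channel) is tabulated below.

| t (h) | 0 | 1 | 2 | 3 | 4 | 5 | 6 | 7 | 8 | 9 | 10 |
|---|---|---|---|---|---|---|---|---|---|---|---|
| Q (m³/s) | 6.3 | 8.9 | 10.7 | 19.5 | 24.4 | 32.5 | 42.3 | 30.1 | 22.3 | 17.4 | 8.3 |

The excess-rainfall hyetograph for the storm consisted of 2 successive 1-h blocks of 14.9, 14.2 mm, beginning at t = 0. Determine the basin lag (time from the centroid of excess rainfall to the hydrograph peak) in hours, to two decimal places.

t_L ≈ 5.01 h

Centroid of excess rainfall: t_c = Σ P_i·t̄_i / ΣP_i = 0.9880 h (block centres at 0.5, 1.5 h).
Hydrograph peak occurs at t = 6 h, so basin lag t_L = 6 − 0.9880 = 5.01 h.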